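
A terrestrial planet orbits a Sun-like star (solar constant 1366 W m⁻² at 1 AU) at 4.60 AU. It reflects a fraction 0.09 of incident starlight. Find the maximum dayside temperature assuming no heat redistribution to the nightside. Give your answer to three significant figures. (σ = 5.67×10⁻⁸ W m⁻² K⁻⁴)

Flux at 4.60 AU: S = 1366/4.60² = 64.6 W m⁻².
With no redistribution each surface element balances locally: S(1−A) = σT⁴.
T = [64.6 × 0.91 / 5.67×10⁻⁸]^(1/4) = (1.04×10⁹)^(1/4) = 179 K.

T_ss ≈ 179 K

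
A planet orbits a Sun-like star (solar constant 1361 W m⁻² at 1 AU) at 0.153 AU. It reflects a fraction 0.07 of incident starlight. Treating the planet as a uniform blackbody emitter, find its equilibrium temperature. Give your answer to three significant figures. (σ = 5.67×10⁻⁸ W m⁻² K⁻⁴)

T_eq ≈ 699 K

Flux at 0.153 AU: S = 1361/0.153² = 5.81×10⁴ W m⁻².
Energy balance: absorbed = emitted ⇒ πR²·S(1−A) = 4πR²·σT_eq⁴, so T_eq⁴ = S(1−A)/(4σ).
T_eq = [5.81×10⁴ × 0.93 / (4 × 5.67×10⁻⁸)]^(1/4) = (2.38×10¹¹)^(1/4) = 699 K.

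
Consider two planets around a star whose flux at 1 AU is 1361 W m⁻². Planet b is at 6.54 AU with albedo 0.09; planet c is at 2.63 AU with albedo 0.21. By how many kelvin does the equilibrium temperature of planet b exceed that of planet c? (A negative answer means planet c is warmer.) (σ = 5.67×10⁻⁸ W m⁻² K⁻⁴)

T_eq = [S₀(1−A)/(4σd²)]^(1/4), so T ∝ (1−A)^(1/4) / √d.
T₁ = [1361×0.91/(4×5.67×10⁻⁸×6.54²)]^(1/4) = 106.30 K.
T₂ = [1361×0.79/(4×5.67×10⁻⁸×2.63²)]^(1/4) = 161.80 K.

ΔT ≈ -55.5 K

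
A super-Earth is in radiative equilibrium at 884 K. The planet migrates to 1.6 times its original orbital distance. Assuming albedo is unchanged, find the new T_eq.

T_eq ≈ 699 K

T_eq ∝ L^(1/4) · d^(−1/2).
T′ = 884 / 1.6^(1/2) = 699 K.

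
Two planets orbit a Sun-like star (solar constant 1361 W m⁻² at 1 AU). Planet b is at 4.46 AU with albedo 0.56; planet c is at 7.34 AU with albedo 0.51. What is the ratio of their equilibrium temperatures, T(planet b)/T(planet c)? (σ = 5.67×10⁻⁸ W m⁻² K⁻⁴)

T₁/T₂ ≈ 1.249

T_eq = [S₀(1−A)/(4σd²)]^(1/4), so T ∝ (1−A)^(1/4) / √d.
T₁ = [1361×0.44/(4×5.67×10⁻⁸×4.46²)]^(1/4) = 107.34 K.
T₂ = [1361×0.49/(4×5.67×10⁻⁸×7.34²)]^(1/4) = 85.95 K.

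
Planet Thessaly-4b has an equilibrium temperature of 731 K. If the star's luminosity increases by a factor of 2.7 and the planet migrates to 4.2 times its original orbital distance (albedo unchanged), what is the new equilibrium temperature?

T_eq ≈ 457 K

T_eq ∝ L^(1/4) · d^(−1/2).
T′ = 731 × 2.7^(1/4) / 4.2^(1/2) = 457 K.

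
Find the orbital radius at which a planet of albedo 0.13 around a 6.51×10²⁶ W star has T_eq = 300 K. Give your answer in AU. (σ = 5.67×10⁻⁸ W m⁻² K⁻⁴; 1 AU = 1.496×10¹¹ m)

d ≈ 1.05 AU

From T_eq⁴ = L(1−A)/(16πσd²): d = √[L(1−A)/(16πσT_eq⁴)].
d = √[6.51×10²⁶ × 0.87 / (16π × 5.67×10⁻⁸ × (300)⁴)] = 1.57×10¹¹ m = 1.05 AU.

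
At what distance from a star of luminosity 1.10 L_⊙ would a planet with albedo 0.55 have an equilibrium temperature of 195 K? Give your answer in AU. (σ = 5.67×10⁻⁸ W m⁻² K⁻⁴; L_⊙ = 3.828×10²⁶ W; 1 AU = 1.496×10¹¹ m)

L = 1.10 × 3.828×10²⁶ = 4.21×10²⁶ W.
From T_eq⁴ = L(1−A)/(16πσd²): d = √[L(1−A)/(16πσT_eq⁴)].
d = √[4.21×10²⁶ × 0.45 / (16π × 5.67×10⁻⁸ × (195)⁴)] = 2.14×10¹¹ m = 1.43 AU.

d ≈ 1.43 AU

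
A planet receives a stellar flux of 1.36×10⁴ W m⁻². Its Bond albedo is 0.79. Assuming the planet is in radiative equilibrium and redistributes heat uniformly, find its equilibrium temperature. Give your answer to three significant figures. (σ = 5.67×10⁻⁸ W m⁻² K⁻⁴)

T_eq ≈ 335 K

Energy balance: absorbed = emitted ⇒ πR²·S(1−A) = 4πR²·σT_eq⁴, so T_eq⁴ = S(1−A)/(4σ).
T_eq = [1.36×10⁴ × 0.21 / (4 × 5.67×10⁻⁸)]^(1/4) = (1.26×10¹⁰)^(1/4) = 335 K.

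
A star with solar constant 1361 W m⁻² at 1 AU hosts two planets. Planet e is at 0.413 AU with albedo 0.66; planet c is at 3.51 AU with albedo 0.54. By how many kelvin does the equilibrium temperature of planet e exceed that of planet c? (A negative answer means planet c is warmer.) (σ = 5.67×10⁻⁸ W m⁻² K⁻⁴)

ΔT ≈ 208.4 K

T_eq = [S₀(1−A)/(4σd²)]^(1/4), so T ∝ (1−A)^(1/4) / √d.
T₁ = [1361×0.34/(4×5.67×10⁻⁸×0.413²)]^(1/4) = 330.71 K.
T₂ = [1361×0.46/(4×5.67×10⁻⁸×3.51²)]^(1/4) = 122.35 K.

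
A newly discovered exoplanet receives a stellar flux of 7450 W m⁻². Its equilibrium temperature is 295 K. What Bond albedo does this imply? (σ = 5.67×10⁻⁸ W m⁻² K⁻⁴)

From T_eq⁴ = S(1−A)/(4σ): 1−A = 4σT_eq⁴/S.
1−A = 4 × 5.67×10⁻⁸ × (295)⁴ / 7450 = 0.231.

A ≈ 0.77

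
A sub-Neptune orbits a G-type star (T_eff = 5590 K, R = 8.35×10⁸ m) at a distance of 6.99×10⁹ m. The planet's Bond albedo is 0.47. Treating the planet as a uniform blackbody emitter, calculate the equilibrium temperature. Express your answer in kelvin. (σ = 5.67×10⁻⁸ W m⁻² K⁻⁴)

T_eq ≈ 1170 K

L = 4πR_⋆²σT_⋆⁴ = 4π(8.35×10⁸)² × 5.67×10⁻⁸ × (5590)⁴ = 4.85×10²⁶ W.
S = L/(4πd²) = 7.90×10⁵ W m⁻².
Energy balance: absorbed = emitted ⇒ πR²·S(1−A) = 4πR²·σT_eq⁴, so T_eq⁴ = S(1−A)/(4σ).
T_eq = [7.90×10⁵ × 0.53 / (4 × 5.67×10⁻⁸)]^(1/4) = (1.85×10¹²)^(1/4) = 1170 K.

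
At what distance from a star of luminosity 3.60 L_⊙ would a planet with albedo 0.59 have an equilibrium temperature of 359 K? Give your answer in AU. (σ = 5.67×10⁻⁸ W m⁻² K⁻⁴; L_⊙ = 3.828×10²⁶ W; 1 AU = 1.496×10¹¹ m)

d ≈ 0.730 AU

L = 3.60 × 3.828×10²⁶ = 1.38×10²⁷ W.
From T_eq⁴ = L(1−A)/(16πσd²): d = √[L(1−A)/(16πσT_eq⁴)].
d = √[1.38×10²⁷ × 0.41 / (16π × 5.67×10⁻⁸ × (359)⁴)] = 1.09×10¹¹ m = 0.730 AU.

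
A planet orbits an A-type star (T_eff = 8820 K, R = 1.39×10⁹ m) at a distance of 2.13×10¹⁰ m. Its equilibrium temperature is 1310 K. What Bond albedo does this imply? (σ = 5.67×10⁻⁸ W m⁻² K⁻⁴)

A ≈ 0.54

L = 4πR_⋆²σT_⋆⁴ = 4π(1.39×10⁹)² × 5.67×10⁻⁸ × (8820)⁴ = 8.33×10²⁷ W.
S = L/(4πd²) = 1.46×10⁶ W m⁻².
From T_eq⁴ = S(1−A)/(4σ): 1−A = 4σT_eq⁴/S.
1−A = 4 × 5.67×10⁻⁸ × (1310)⁴ / 1.46×10⁶ = 0.457.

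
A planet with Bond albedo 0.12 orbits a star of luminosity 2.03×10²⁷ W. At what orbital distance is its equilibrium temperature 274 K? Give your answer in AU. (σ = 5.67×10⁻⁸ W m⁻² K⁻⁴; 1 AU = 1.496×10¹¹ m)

From T_eq⁴ = L(1−A)/(16πσd²): d = √[L(1−A)/(16πσT_eq⁴)].
d = √[2.03×10²⁷ × 0.88 / (16π × 5.67×10⁻⁸ × (274)⁴)] = 3.33×10¹¹ m = 2.23 AU.

d ≈ 2.23 AU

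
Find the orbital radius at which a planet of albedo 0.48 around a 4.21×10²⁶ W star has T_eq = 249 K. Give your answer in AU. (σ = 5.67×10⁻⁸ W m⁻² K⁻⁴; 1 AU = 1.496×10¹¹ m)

From T_eq⁴ = L(1−A)/(16πσd²): d = √[L(1−A)/(16πσT_eq⁴)].
d = √[4.21×10²⁶ × 0.52 / (16π × 5.67×10⁻⁸ × (249)⁴)] = 1.41×10¹¹ m = 0.945 AU.

d ≈ 0.945 AU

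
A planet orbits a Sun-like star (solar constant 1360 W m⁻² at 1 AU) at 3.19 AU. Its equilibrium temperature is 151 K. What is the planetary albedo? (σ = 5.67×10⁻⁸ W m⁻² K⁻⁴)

Flux at 3.19 AU: S = 1360/3.19² = 134 W m⁻².
From T_eq⁴ = S(1−A)/(4σ): 1−A = 4σT_eq⁴/S.
1−A = 4 × 5.67×10⁻⁸ × (151)⁴ / 134 = 0.882.

A ≈ 0.12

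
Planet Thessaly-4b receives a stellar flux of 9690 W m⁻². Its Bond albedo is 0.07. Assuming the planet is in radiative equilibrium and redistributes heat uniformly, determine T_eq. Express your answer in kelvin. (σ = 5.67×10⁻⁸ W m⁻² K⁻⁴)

T_eq ≈ 446 K

Energy balance: absorbed = emitted ⇒ πR²·S(1−A) = 4πR²·σT_eq⁴, so T_eq⁴ = S(1−A)/(4σ).
T_eq = [9690 × 0.93 / (4 × 5.67×10⁻⁸)]^(1/4) = (3.97×10¹⁰)^(1/4) = 446 K.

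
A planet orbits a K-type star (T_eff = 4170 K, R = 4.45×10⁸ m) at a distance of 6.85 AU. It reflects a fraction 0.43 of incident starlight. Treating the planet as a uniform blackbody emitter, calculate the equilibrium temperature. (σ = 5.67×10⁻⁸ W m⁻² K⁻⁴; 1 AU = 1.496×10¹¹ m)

d = 6.85 AU = 1.02×10¹² m.
L = 4πR_⋆²σT_⋆⁴ = 4π(4.45×10⁸)² × 5.67×10⁻⁸ × (4170)⁴ = 4.27×10²⁵ W.
S = L/(4πd²) = 3.23 W m⁻².
Energy balance: absorbed = emitted ⇒ πR²·S(1−A) = 4πR²·σT_eq⁴, so T_eq⁴ = S(1−A)/(4σ).
T_eq = [3.23 × 0.57 / (4 × 5.67×10⁻⁸)]^(1/4) = (8.13×10⁶)^(1/4) = 53.4 K.

T_eq ≈ 53.4 K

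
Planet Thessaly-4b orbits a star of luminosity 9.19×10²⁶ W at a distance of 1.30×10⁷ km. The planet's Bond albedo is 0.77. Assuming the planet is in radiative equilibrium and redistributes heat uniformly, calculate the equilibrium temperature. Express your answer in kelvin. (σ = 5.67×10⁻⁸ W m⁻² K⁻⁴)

T_eq ≈ 814 K

d = 1.30×10⁷ km = 1.30×10¹⁰ m.
Flux: S = L/(4πd²) = 9.19×10²⁶/(4π×(1.30×10¹⁰)²) = 4.33×10⁵ W m⁻².
Energy balance: absorbed = emitted ⇒ πR²·S(1−A) = 4πR²·σT_eq⁴, so T_eq⁴ = S(1−A)/(4σ).
T_eq = [4.33×10⁵ × 0.23 / (4 × 5.67×10⁻⁸)]^(1/4) = (4.39×10¹¹)^(1/4) = 814 K.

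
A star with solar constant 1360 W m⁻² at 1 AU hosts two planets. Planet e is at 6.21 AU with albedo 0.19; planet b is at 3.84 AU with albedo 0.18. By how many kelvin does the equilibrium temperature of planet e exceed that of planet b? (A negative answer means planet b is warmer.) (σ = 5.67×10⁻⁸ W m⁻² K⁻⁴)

ΔT ≈ -29.2 K

T_eq = [S₀(1−A)/(4σd²)]^(1/4), so T ∝ (1−A)^(1/4) / √d.
T₁ = [1360×0.81/(4×5.67×10⁻⁸×6.21²)]^(1/4) = 105.94 K.
T₂ = [1360×0.82/(4×5.67×10⁻⁸×3.84²)]^(1/4) = 135.13 K.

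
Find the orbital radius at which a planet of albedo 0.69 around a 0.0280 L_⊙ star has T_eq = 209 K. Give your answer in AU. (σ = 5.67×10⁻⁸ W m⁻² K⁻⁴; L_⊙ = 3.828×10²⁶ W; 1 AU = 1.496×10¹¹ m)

d ≈ 0.165 AU

L = 0.0280 × 3.828×10²⁶ = 1.07×10²⁵ W.
From T_eq⁴ = L(1−A)/(16πσd²): d = √[L(1−A)/(16πσT_eq⁴)].
d = √[1.07×10²⁵ × 0.31 / (16π × 5.67×10⁻⁸ × (209)⁴)] = 2.47×10¹⁰ m = 0.165 AU.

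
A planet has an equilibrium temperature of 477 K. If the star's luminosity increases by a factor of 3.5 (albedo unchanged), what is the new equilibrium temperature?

T_eq ∝ L^(1/4) · d^(−1/2).
T′ = 477 × 3.5^(1/4) = 652 K.

T_eq ≈ 652 K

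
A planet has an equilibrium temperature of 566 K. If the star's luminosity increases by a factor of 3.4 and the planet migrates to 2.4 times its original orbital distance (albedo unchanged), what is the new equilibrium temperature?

T_eq ≈ 496 K

T_eq ∝ L^(1/4) · d^(−1/2).
T′ = 566 × 3.4^(1/4) / 2.4^(1/2) = 496 K.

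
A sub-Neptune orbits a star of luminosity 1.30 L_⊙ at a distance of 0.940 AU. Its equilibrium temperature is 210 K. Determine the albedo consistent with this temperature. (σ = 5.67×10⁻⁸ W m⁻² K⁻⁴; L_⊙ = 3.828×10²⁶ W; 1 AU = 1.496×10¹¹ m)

A ≈ 0.78

d = 0.940 AU = 1.41×10¹¹ m.
L = 1.30 × 3.828×10²⁶ = 4.98×10²⁶ W.
Flux: S = L/(4πd²) = 4.98×10²⁶/(4π×(1.41×10¹¹)²) = 2000 W m⁻².
From T_eq⁴ = S(1−A)/(4σ): 1−A = 4σT_eq⁴/S.
1−A = 4 × 5.67×10⁻⁸ × (210)⁴ / 2000 = 0.220.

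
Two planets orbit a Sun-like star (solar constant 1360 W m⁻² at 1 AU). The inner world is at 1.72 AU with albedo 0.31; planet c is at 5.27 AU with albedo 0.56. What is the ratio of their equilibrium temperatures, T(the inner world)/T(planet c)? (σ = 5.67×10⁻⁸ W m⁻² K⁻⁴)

T₁/T₂ ≈ 1.959

T_eq = [S₀(1−A)/(4σd²)]^(1/4), so T ∝ (1−A)^(1/4) / √d.
T₁ = [1360×0.69/(4×5.67×10⁻⁸×1.72²)]^(1/4) = 193.38 K.
T₂ = [1360×0.44/(4×5.67×10⁻⁸×5.27²)]^(1/4) = 98.73 K.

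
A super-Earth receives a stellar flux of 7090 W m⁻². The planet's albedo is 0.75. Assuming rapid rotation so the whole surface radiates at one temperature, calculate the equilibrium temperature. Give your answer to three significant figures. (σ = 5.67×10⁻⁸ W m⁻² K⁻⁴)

T_eq ≈ 297 K

Energy balance: absorbed = emitted ⇒ πR²·S(1−A) = 4πR²·σT_eq⁴, so T_eq⁴ = S(1−A)/(4σ).
T_eq = [7090 × 0.25 / (4 × 5.67×10⁻⁸)]^(1/4) = (7.82×10⁹)^(1/4) = 297 K.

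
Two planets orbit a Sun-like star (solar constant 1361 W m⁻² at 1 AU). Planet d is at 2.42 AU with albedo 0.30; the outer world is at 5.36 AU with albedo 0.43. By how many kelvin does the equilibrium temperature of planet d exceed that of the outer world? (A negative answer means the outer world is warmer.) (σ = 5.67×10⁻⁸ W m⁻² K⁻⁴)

T_eq = [S₀(1−A)/(4σd²)]^(1/4), so T ∝ (1−A)^(1/4) / √d.
T₁ = [1361×0.70/(4×5.67×10⁻⁸×2.42²)]^(1/4) = 163.65 K.
T₂ = [1361×0.57/(4×5.67×10⁻⁸×5.36²)]^(1/4) = 104.46 K.

ΔT ≈ 59.2 K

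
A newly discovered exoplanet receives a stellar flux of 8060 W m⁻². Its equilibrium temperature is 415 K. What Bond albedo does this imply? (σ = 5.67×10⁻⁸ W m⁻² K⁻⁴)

From T_eq⁴ = S(1−A)/(4σ): 1−A = 4σT_eq⁴/S.
1−A = 4 × 5.67×10⁻⁸ × (415)⁴ / 8060 = 0.835.

A ≈ 0.17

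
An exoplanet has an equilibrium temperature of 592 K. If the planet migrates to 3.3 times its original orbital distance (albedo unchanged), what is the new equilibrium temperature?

T_eq ≈ 326 K

T_eq ∝ L^(1/4) · d^(−1/2).
T′ = 592 / 3.3^(1/2) = 326 K.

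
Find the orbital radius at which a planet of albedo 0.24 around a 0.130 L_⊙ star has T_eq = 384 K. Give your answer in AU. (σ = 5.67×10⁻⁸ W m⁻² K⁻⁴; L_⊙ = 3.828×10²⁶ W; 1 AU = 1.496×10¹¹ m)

L = 0.130 × 3.828×10²⁶ = 4.98×10²⁵ W.
From T_eq⁴ = L(1−A)/(16πσd²): d = √[L(1−A)/(16πσT_eq⁴)].
d = √[4.98×10²⁵ × 0.76 / (16π × 5.67×10⁻⁸ × (384)⁴)] = 2.47×10¹⁰ m = 0.165 AU.

d ≈ 0.165 AU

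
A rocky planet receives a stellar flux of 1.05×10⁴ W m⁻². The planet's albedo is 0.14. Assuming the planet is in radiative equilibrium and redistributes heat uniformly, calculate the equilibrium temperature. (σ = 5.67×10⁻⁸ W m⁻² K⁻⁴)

T_eq ≈ 447 K

Energy balance: absorbed = emitted ⇒ πR²·S(1−A) = 4πR²·σT_eq⁴, so T_eq⁴ = S(1−A)/(4σ).
T_eq = [1.05×10⁴ × 0.86 / (4 × 5.67×10⁻⁸)]^(1/4) = (3.98×10¹⁰)^(1/4) = 447 K.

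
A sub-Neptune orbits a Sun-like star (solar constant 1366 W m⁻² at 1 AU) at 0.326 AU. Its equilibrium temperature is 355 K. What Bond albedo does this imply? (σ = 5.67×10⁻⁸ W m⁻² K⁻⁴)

Flux at 0.326 AU: S = 1366/0.326² = 1.29×10⁴ W m⁻².
From T_eq⁴ = S(1−A)/(4σ): 1−A = 4σT_eq⁴/S.
1−A = 4 × 5.67×10⁻⁸ × (355)⁴ / 1.29×10⁴ = 0.280.

A ≈ 0.72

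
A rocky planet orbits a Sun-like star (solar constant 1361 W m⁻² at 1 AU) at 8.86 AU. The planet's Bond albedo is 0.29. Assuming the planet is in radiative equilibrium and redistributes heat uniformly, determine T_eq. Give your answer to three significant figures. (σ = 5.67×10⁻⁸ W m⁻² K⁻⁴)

T_eq ≈ 85.8 K

Flux at 8.86 AU: S = 1361/8.86² = 17.3 W m⁻².
Energy balance: absorbed = emitted ⇒ πR²·S(1−A) = 4πR²·σT_eq⁴, so T_eq⁴ = S(1−A)/(4σ).
T_eq = [17.3 × 0.71 / (4 × 5.67×10⁻⁸)]^(1/4) = (5.43×10⁷)^(1/4) = 85.8 K.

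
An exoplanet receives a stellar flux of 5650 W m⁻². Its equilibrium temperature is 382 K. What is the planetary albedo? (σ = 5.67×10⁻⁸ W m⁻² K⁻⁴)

From T_eq⁴ = S(1−A)/(4σ): 1−A = 4σT_eq⁴/S.
1−A = 4 × 5.67×10⁻⁸ × (382)⁴ / 5650 = 0.855.

A ≈ 0.15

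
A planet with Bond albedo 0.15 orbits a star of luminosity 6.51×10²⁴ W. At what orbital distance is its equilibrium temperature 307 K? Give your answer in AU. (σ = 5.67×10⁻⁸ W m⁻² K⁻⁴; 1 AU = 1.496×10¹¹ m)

d ≈ 0.0988 AU

From T_eq⁴ = L(1−A)/(16πσd²): d = √[L(1−A)/(16πσT_eq⁴)].
d = √[6.51×10²⁴ × 0.85 / (16π × 5.67×10⁻⁸ × (307)⁴)] = 1.48×10¹⁰ m = 0.0988 AU.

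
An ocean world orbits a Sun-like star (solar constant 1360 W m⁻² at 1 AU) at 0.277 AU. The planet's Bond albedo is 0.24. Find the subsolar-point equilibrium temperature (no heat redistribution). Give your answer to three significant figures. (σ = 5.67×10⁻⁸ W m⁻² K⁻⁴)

T_ss ≈ 698 K

Flux at 0.277 AU: S = 1360/0.277² = 1.77×10⁴ W m⁻².
At the subsolar point the surface absorbs S(1−A) and emits σT⁴ per unit area — no factor of 4, since only the local patch is in balance.
T = [1.77×10⁴ × 0.76 / 5.67×10⁻⁸]^(1/4) = (2.38×10¹¹)^(1/4) = 698 K.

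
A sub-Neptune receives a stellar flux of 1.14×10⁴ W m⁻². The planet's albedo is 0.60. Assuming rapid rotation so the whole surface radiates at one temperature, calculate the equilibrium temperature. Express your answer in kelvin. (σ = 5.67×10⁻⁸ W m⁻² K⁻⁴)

Energy balance: absorbed = emitted ⇒ πR²·S(1−A) = 4πR²·σT_eq⁴, so T_eq⁴ = S(1−A)/(4σ).
T_eq = [1.14×10⁴ × 0.40 / (4 × 5.67×10⁻⁸)]^(1/4) = (2.01×10¹⁰)^(1/4) = 377 K.

T_eq ≈ 377 K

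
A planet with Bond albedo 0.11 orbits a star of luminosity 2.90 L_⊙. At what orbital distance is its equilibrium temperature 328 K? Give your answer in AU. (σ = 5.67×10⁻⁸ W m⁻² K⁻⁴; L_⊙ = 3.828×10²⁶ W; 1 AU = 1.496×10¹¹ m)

L = 2.90 × 3.828×10²⁶ = 1.11×10²⁷ W.
From T_eq⁴ = L(1−A)/(16πσd²): d = √[L(1−A)/(16πσT_eq⁴)].
d = √[1.11×10²⁷ × 0.89 / (16π × 5.67×10⁻⁸ × (328)⁴)] = 1.73×10¹¹ m = 1.16 AU.

d ≈ 1.16 AU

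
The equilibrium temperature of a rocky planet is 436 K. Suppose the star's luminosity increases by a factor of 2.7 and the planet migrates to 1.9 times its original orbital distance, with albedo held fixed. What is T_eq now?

T_eq ∝ L^(1/4) · d^(−1/2).
T′ = 436 × 2.7^(1/4) / 1.9^(1/2) = 405 K.

T_eq ≈ 405 K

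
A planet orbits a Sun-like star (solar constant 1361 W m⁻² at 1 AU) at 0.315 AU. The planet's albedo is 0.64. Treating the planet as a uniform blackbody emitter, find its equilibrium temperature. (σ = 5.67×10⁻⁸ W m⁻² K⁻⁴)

T_eq ≈ 384 K

Flux at 0.315 AU: S = 1361/0.315² = 1.37×10⁴ W m⁻².
Energy balance: absorbed = emitted ⇒ πR²·S(1−A) = 4πR²·σT_eq⁴, so T_eq⁴ = S(1−A)/(4σ).
T_eq = [1.37×10⁴ × 0.36 / (4 × 5.67×10⁻⁸)]^(1/4) = (2.18×10¹⁰)^(1/4) = 384 K.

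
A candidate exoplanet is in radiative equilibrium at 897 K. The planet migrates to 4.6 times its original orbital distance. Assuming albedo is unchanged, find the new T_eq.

T_eq ∝ L^(1/4) · d^(−1/2).
T′ = 897 / 4.6^(1/2) = 418 K.

T_eq ≈ 418 K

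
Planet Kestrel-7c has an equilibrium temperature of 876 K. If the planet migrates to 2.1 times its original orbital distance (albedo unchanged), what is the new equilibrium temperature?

T_eq ∝ L^(1/4) · d^(−1/2).
T′ = 876 / 2.1^(1/2) = 604 K.

T_eq ≈ 604 K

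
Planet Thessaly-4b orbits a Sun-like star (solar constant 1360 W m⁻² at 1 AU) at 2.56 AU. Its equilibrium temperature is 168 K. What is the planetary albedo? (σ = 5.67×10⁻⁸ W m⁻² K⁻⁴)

A ≈ 0.13

Flux at 2.56 AU: S = 1360/2.56² = 208 W m⁻².
From T_eq⁴ = S(1−A)/(4σ): 1−A = 4σT_eq⁴/S.
1−A = 4 × 5.67×10⁻⁸ × (168)⁴ / 208 = 0.871.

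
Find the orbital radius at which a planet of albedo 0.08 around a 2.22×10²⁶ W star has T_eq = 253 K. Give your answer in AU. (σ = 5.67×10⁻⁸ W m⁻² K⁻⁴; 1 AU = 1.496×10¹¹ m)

From T_eq⁴ = L(1−A)/(16πσd²): d = √[L(1−A)/(16πσT_eq⁴)].
d = √[2.22×10²⁶ × 0.92 / (16π × 5.67×10⁻⁸ × (253)⁴)] = 1.32×10¹¹ m = 0.884 AU.

d ≈ 0.884 AU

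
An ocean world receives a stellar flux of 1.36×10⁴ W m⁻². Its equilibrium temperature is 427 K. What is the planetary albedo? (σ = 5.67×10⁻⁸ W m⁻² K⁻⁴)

From T_eq⁴ = S(1−A)/(4σ): 1−A = 4σT_eq⁴/S.
1−A = 4 × 5.67×10⁻⁸ × (427)⁴ / 1.36×10⁴ = 0.554.

A ≈ 0.45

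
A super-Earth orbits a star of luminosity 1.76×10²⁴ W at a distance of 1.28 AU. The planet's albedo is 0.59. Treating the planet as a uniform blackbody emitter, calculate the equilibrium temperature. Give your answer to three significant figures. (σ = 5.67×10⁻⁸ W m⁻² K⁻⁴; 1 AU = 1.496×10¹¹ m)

d = 1.28 AU = 1.91×10¹¹ m.
Flux: S = L/(4πd²) = 1.76×10²⁴/(4π×(1.91×10¹¹)²) = 3.82 W m⁻².
Energy balance: absorbed = emitted ⇒ πR²·S(1−A) = 4πR²·σT_eq⁴, so T_eq⁴ = S(1−A)/(4σ).
T_eq = [3.82 × 0.41 / (4 × 5.67×10⁻⁸)]^(1/4) = (6.90×10⁶)^(1/4) = 51.3 K.

T_eq ≈ 51.3 K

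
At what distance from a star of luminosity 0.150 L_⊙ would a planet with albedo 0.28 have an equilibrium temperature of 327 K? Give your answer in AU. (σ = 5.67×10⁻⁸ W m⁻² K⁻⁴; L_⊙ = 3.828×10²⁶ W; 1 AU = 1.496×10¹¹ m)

L = 0.150 × 3.828×10²⁶ = 5.74×10²⁵ W.
From T_eq⁴ = L(1−A)/(16πσd²): d = √[L(1−A)/(16πσT_eq⁴)].
d = √[5.74×10²⁵ × 0.72 / (16π × 5.67×10⁻⁸ × (327)⁴)] = 3.56×10¹⁰ m = 0.238 AU.

d ≈ 0.238 AU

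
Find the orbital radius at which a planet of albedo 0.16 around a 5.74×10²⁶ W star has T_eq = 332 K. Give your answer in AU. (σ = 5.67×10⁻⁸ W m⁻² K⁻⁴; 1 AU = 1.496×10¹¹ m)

d ≈ 0.789 AU

From T_eq⁴ = L(1−A)/(16πσd²): d = √[L(1−A)/(16πσT_eq⁴)].
d = √[5.74×10²⁶ × 0.84 / (16π × 5.67×10⁻⁸ × (332)⁴)] = 1.18×10¹¹ m = 0.789 AU.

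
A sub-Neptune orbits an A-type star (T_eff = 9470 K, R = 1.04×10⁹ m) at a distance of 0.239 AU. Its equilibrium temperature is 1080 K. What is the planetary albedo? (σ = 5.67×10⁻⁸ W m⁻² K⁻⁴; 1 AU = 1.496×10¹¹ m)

d = 0.239 AU = 3.58×10¹⁰ m.
L = 4πR_⋆²σT_⋆⁴ = 4π(1.04×10⁹)² × 5.67×10⁻⁸ × (9470)⁴ = 6.20×10²⁷ W.
S = L/(4πd²) = 3.86×10⁵ W m⁻².
From T_eq⁴ = S(1−A)/(4σ): 1−A = 4σT_eq⁴/S.
1−A = 4 × 5.67×10⁻⁸ × (1080)⁴ / 3.86×10⁵ = 0.800.

A ≈ 0.20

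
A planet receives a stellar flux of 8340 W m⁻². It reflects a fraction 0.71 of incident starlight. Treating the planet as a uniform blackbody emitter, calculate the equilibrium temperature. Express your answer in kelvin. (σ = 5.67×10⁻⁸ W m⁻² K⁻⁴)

T_eq ≈ 321 K

Energy balance: absorbed = emitted ⇒ πR²·S(1−A) = 4πR²·σT_eq⁴, so T_eq⁴ = S(1−A)/(4σ).
T_eq = [8340 × 0.29 / (4 × 5.67×10⁻⁸)]^(1/4) = (1.07×10¹⁰)^(1/4) = 321 K.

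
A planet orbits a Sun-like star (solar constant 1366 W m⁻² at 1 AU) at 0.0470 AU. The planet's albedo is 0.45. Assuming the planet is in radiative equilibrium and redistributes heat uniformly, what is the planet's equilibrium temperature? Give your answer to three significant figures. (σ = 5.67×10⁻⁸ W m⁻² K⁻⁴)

T_eq ≈ 1110 K

Flux at 0.0470 AU: S = 1366/0.0470² = 6.18×10⁵ W m⁻².
Energy balance: absorbed = emitted ⇒ πR²·S(1−A) = 4πR²·σT_eq⁴, so T_eq⁴ = S(1−A)/(4σ).
T_eq = [6.18×10⁵ × 0.55 / (4 × 5.67×10⁻⁸)]^(1/4) = (1.50×10¹²)^(1/4) = 1110 K.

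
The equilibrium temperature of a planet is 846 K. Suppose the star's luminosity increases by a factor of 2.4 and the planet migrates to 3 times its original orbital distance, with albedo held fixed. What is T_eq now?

T_eq ≈ 608 K

T_eq ∝ L^(1/4) · d^(−1/2).
T′ = 846 × 2.4^(1/4) / 3^(1/2) = 608 K.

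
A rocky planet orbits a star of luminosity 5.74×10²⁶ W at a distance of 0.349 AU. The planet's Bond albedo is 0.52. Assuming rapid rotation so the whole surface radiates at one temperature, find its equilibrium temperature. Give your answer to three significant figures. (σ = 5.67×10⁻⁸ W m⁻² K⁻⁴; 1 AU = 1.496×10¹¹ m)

T_eq ≈ 434 K

d = 0.349 AU = 5.22×10¹⁰ m.
Flux: S = L/(4πd²) = 5.74×10²⁶/(4π×(5.22×10¹⁰)²) = 1.68×10⁴ W m⁻².
Energy balance: absorbed = emitted ⇒ πR²·S(1−A) = 4πR²·σT_eq⁴, so T_eq⁴ = S(1−A)/(4σ).
T_eq = [1.68×10⁴ × 0.48 / (4 × 5.67×10⁻⁸)]^(1/4) = (3.55×10¹⁰)^(1/4) = 434 K.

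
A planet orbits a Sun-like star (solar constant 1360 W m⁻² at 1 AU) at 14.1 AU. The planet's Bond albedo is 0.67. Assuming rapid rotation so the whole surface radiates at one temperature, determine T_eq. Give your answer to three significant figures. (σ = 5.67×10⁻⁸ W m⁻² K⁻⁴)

T_eq ≈ 56.2 K

Flux at 14.1 AU: S = 1360/14.1² = 6.84 W m⁻².
Energy balance: absorbed = emitted ⇒ πR²·S(1−A) = 4πR²·σT_eq⁴, so T_eq⁴ = S(1−A)/(4σ).
T_eq = [6.84 × 0.33 / (4 × 5.67×10⁻⁸)]^(1/4) = (9.95×10⁶)^(1/4) = 56.2 K.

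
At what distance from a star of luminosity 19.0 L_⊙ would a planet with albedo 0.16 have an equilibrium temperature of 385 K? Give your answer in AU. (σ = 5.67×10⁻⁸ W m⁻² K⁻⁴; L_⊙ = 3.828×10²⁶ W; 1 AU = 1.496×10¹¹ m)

L = 19.0 × 3.828×10²⁶ = 7.27×10²⁷ W.
From T_eq⁴ = L(1−A)/(16πσd²): d = √[L(1−A)/(16πσT_eq⁴)].
d = √[7.27×10²⁷ × 0.84 / (16π × 5.67×10⁻⁸ × (385)⁴)] = 3.12×10¹¹ m = 2.09 AU.

d ≈ 2.09 AU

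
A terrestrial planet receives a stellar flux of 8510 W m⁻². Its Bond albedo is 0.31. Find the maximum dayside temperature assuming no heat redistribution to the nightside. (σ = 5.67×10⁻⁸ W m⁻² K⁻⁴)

With no redistribution each surface element balances locally: S(1−A) = σT⁴.
T = [8510 × 0.69 / 5.67×10⁻⁸]^(1/4) = (1.04×10¹¹)^(1/4) = 567 K.

T_ss ≈ 567 K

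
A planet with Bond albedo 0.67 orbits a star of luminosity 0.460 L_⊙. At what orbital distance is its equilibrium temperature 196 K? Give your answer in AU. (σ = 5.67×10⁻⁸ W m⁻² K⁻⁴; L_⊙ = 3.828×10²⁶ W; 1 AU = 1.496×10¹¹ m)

L = 0.460 × 3.828×10²⁶ = 1.76×10²⁶ W.
From T_eq⁴ = L(1−A)/(16πσd²): d = √[L(1−A)/(16πσT_eq⁴)].
d = √[1.76×10²⁶ × 0.33 / (16π × 5.67×10⁻⁸ × (196)⁴)] = 1.18×10¹¹ m = 0.786 AU.

d ≈ 0.786 AU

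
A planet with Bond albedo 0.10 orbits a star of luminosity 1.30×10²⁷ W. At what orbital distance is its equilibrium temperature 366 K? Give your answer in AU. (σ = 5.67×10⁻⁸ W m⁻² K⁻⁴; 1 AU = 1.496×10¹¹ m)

d ≈ 1.01 AU

From T_eq⁴ = L(1−A)/(16πσd²): d = √[L(1−A)/(16πσT_eq⁴)].
d = √[1.30×10²⁷ × 0.90 / (16π × 5.67×10⁻⁸ × (366)⁴)] = 1.51×10¹¹ m = 1.01 AU.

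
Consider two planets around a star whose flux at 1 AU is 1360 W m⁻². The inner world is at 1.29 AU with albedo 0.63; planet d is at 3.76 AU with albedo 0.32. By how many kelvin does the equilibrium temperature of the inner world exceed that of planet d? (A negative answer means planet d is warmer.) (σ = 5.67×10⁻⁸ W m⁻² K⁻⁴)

T_eq = [S₀(1−A)/(4σd²)]^(1/4), so T ∝ (1−A)^(1/4) / √d.
T₁ = [1360×0.37/(4×5.67×10⁻⁸×1.29²)]^(1/4) = 191.09 K.
T₂ = [1360×0.68/(4×5.67×10⁻⁸×3.76²)]^(1/4) = 130.32 K.

ΔT ≈ 60.8 K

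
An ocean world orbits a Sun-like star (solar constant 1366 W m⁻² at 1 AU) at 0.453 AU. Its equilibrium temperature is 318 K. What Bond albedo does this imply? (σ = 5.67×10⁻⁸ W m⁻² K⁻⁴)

A ≈ 0.65

Flux at 0.453 AU: S = 1366/0.453² = 6660 W m⁻².
From T_eq⁴ = S(1−A)/(4σ): 1−A = 4σT_eq⁴/S.
1−A = 4 × 5.67×10⁻⁸ × (318)⁴ / 6660 = 0.348.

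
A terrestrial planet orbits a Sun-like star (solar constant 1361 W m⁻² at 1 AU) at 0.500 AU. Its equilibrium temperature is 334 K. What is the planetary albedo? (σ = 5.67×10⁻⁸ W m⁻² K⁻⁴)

A ≈ 0.48

Flux at 0.500 AU: S = 1361/0.500² = 5440 W m⁻².
From T_eq⁴ = S(1−A)/(4σ): 1−A = 4σT_eq⁴/S.
1−A = 4 × 5.67×10⁻⁸ × (334)⁴ / 5440 = 0.518.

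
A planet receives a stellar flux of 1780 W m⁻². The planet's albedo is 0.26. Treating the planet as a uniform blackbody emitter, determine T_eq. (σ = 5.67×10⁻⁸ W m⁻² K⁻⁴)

T_eq ≈ 276 K

Energy balance: absorbed = emitted ⇒ πR²·S(1−A) = 4πR²·σT_eq⁴, so T_eq⁴ = S(1−A)/(4σ).
T_eq = [1780 × 0.74 / (4 × 5.67×10⁻⁸)]^(1/4) = (5.81×10⁹)^(1/4) = 276 K.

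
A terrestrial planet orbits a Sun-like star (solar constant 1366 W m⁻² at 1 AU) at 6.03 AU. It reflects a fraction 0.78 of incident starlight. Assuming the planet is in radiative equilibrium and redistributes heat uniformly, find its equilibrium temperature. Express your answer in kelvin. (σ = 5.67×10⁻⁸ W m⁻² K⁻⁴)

Flux at 6.03 AU: S = 1366/6.03² = 37.6 W m⁻².
Energy balance: absorbed = emitted ⇒ πR²·S(1−A) = 4πR²·σT_eq⁴, so T_eq⁴ = S(1−A)/(4σ).
T_eq = [37.6 × 0.22 / (4 × 5.67×10⁻⁸)]^(1/4) = (3.64×10⁷)^(1/4) = 77.7 K.

T_eq ≈ 77.7 K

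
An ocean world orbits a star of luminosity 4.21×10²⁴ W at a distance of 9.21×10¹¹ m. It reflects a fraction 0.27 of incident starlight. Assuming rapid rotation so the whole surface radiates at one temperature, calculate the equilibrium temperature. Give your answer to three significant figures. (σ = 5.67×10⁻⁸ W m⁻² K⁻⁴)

T_eq ≈ 33.6 K

Flux: S = L/(4πd²) = 4.21×10²⁴/(4π×(9.21×10¹¹)²) = 0.395 W m⁻².
Energy balance: absorbed = emitted ⇒ πR²·S(1−A) = 4πR²·σT_eq⁴, so T_eq⁴ = S(1−A)/(4σ).
T_eq = [0.395 × 0.73 / (4 × 5.67×10⁻⁸)]^(1/4) = (1.27×10⁶)^(1/4) = 33.6 K.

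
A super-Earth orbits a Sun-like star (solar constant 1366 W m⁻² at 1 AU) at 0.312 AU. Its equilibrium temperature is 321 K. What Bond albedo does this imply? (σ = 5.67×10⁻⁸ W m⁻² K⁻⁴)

A ≈ 0.83

Flux at 0.312 AU: S = 1366/0.312² = 1.40×10⁴ W m⁻².
From T_eq⁴ = S(1−A)/(4σ): 1−A = 4σT_eq⁴/S.
1−A = 4 × 5.67×10⁻⁸ × (321)⁴ / 1.40×10⁴ = 0.172.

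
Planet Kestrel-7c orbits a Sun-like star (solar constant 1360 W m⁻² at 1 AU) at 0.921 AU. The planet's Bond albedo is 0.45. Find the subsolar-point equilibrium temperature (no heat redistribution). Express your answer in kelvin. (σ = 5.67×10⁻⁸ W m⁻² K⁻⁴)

Flux at 0.921 AU: S = 1360/0.921² = 1600 W m⁻².
At the subsolar point the surface absorbs S(1−A) and emits σT⁴ per unit area — no factor of 4, since only the local patch is in balance.
T = [1600 × 0.55 / 5.67×10⁻⁸]^(1/4) = (1.56×10¹⁰)^(1/4) = 353 K.

T_ss ≈ 353 K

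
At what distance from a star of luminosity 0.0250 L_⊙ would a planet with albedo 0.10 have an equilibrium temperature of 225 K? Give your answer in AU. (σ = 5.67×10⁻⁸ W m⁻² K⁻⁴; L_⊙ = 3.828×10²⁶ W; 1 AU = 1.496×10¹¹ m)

L = 0.0250 × 3.828×10²⁶ = 9.57×10²⁴ W.
From T_eq⁴ = L(1−A)/(16πσd²): d = √[L(1−A)/(16πσT_eq⁴)].
d = √[9.57×10²⁴ × 0.90 / (16π × 5.67×10⁻⁸ × (225)⁴)] = 3.43×10¹⁰ m = 0.230 AU.

d ≈ 0.230 AU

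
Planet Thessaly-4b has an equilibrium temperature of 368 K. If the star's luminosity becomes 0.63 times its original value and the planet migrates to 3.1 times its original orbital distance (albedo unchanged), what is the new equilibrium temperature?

T_eq ∝ L^(1/4) · d^(−1/2).
T′ = 368 × 0.63^(1/4) / 3.1^(1/2) = 186 K.

T_eq ≈ 186 K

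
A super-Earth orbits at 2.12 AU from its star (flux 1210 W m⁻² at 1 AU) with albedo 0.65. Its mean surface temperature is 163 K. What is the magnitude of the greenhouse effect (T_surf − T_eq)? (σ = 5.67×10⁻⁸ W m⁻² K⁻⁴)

ΔT ≈ 20.2 K

S = 1210/2.12² = 269.2 W m⁻².
T_eq = [S(1−A)/(4σ)]^(1/4) = [269.2×0.35/(4×5.67×10⁻⁸)]^(1/4) = 142.8 K.
ΔT = T_surf − T_eq = 163 − 142.8.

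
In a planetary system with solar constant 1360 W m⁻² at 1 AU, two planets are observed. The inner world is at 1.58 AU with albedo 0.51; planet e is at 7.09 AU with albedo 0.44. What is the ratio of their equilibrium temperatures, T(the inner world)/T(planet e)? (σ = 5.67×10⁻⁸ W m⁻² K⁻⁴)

T_eq = [S₀(1−A)/(4σd²)]^(1/4), so T ∝ (1−A)^(1/4) / √d.
T₁ = [1360×0.49/(4×5.67×10⁻⁸×1.58²)]^(1/4) = 185.22 K.
T₂ = [1360×0.56/(4×5.67×10⁻⁸×7.09²)]^(1/4) = 90.41 K.

T₁/T₂ ≈ 2.049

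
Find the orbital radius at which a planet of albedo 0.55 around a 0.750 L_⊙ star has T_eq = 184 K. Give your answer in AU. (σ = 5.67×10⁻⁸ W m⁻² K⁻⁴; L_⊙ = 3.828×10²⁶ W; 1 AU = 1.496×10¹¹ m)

d ≈ 1.33 AU

L = 0.750 × 3.828×10²⁶ = 2.87×10²⁶ W.
From T_eq⁴ = L(1−A)/(16πσd²): d = √[L(1−A)/(16πσT_eq⁴)].
d = √[2.87×10²⁶ × 0.45 / (16π × 5.67×10⁻⁸ × (184)⁴)] = 1.99×10¹¹ m = 1.33 AU.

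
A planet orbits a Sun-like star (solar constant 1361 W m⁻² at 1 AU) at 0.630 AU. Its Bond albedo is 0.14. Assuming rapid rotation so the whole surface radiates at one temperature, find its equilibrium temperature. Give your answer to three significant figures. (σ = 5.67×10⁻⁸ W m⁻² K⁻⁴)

Flux at 0.630 AU: S = 1361/0.630² = 3430 W m⁻².
Energy balance: absorbed = emitted ⇒ πR²·S(1−A) = 4πR²·σT_eq⁴, so T_eq⁴ = S(1−A)/(4σ).
T_eq = [3430 × 0.86 / (4 × 5.67×10⁻⁸)]^(1/4) = (1.30×10¹⁰)^(1/4) = 338 K.

T_eq ≈ 338 K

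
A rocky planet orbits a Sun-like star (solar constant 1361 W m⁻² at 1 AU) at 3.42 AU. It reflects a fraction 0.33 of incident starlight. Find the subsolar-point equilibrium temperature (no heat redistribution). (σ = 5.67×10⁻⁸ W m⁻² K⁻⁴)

T_ss ≈ 193 K

Flux at 3.42 AU: S = 1361/3.42² = 116 W m⁻².
At the subsolar point the surface absorbs S(1−A) and emits σT⁴ per unit area — no factor of 4, since only the local patch is in balance.
T = [116 × 0.67 / 5.67×10⁻⁸]^(1/4) = (1.37×10⁹)^(1/4) = 193 K.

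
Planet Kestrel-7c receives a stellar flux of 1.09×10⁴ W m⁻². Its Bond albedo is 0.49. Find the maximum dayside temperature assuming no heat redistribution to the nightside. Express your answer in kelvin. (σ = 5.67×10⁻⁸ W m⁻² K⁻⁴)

T_ss ≈ 560 K

With no redistribution each surface element balances locally: S(1−A) = σT⁴.
T = [1.09×10⁴ × 0.51 / 5.67×10⁻⁸]^(1/4) = (9.80×10¹⁰)^(1/4) = 560 K.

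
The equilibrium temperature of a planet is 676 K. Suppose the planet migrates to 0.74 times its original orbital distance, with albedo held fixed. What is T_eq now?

T_eq ≈ 786 K

T_eq ∝ L^(1/4) · d^(−1/2).
T′ = 676 / 0.74^(1/2) = 786 K.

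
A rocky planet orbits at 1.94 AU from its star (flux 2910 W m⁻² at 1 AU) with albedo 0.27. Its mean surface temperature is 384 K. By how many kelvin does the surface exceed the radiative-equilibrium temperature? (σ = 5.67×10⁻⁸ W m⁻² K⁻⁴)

ΔT ≈ 160.6 K

S = 2910/1.94² = 773.2 W m⁻².
T_eq = [S(1−A)/(4σ)]^(1/4) = [773.2×0.73/(4×5.67×10⁻⁸)]^(1/4) = 223.4 K.
ΔT = T_surf − T_eq = 384 − 223.4.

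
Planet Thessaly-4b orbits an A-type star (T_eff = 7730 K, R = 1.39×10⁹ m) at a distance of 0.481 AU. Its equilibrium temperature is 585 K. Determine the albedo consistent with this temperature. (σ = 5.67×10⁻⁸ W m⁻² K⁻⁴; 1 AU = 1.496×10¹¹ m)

d = 0.481 AU = 7.20×10¹⁰ m.
L = 4πR_⋆²σT_⋆⁴ = 4π(1.39×10⁹)² × 5.67×10⁻⁸ × (7730)⁴ = 4.92×10²⁷ W.
S = L/(4πd²) = 7.55×10⁴ W m⁻².
From T_eq⁴ = S(1−A)/(4σ): 1−A = 4σT_eq⁴/S.
1−A = 4 × 5.67×10⁻⁸ × (585)⁴ / 7.55×10⁴ = 0.352.

A ≈ 0.65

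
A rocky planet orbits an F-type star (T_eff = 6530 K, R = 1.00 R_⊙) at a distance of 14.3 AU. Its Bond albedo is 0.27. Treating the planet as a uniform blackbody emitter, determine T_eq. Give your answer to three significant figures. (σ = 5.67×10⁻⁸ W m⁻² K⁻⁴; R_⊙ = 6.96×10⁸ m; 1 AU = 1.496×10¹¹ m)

R_⋆ = 1.00 × 6.96×10⁸ = 6.96×10⁸ m.
d = 14.3 AU = 2.14×10¹² m.
L = 4πR_⋆²σT_⋆⁴ = 4π(6.96×10⁸)² × 5.67×10⁻⁸ × (6530)⁴ = 6.28×10²⁶ W.
S = L/(4πd²) = 10.9 W m⁻².
Energy balance: absorbed = emitted ⇒ πR²·S(1−A) = 4πR²·σT_eq⁴, so T_eq⁴ = S(1−A)/(4σ).
T_eq = [10.9 × 0.73 / (4 × 5.67×10⁻⁸)]^(1/4) = (3.51×10⁷)^(1/4) = 77.0 K.

T_eq ≈ 77.0 K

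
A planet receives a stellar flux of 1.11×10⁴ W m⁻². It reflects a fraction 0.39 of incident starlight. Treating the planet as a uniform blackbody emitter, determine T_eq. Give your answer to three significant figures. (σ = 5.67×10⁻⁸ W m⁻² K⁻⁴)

T_eq ≈ 416 K

Energy balance: absorbed = emitted ⇒ πR²·S(1−A) = 4πR²·σT_eq⁴, so T_eq⁴ = S(1−A)/(4σ).
T_eq = [1.11×10⁴ × 0.61 / (4 × 5.67×10⁻⁸)]^(1/4) = (2.99×10¹⁰)^(1/4) = 416 K.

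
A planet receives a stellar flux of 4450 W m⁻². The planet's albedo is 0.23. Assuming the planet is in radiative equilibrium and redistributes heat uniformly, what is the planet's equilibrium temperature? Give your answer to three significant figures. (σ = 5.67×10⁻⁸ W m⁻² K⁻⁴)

Energy balance: absorbed = emitted ⇒ πR²·S(1−A) = 4πR²·σT_eq⁴, so T_eq⁴ = S(1−A)/(4σ).
T_eq = [4450 × 0.77 / (4 × 5.67×10⁻⁸)]^(1/4) = (1.51×10¹⁰)^(1/4) = 351 K.

T_eq ≈ 351 K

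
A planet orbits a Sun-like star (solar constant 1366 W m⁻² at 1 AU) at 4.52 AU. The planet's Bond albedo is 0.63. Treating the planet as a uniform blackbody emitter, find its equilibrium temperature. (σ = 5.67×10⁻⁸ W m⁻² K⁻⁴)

T_eq ≈ 102 K

Flux at 4.52 AU: S = 1366/4.52² = 66.9 W m⁻².
Energy balance: absorbed = emitted ⇒ πR²·S(1−A) = 4πR²·σT_eq⁴, so T_eq⁴ = S(1−A)/(4σ).
T_eq = [66.9 × 0.37 / (4 × 5.67×10⁻⁸)]^(1/4) = (1.09×10⁸)^(1/4) = 102 K.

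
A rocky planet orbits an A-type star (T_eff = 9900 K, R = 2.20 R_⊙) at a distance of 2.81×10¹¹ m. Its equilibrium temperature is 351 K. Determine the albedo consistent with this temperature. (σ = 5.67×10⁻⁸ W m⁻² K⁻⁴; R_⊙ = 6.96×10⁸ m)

R_⋆ = 2.20 × 6.96×10⁸ = 1.53×10⁹ m.
L = 4πR_⋆²σT_⋆⁴ = 4π(1.53×10⁹)² × 5.67×10⁻⁸ × (9900)⁴ = 1.60×10²⁸ W.
S = L/(4πd²) = 1.62×10⁴ W m⁻².
From T_eq⁴ = S(1−A)/(4σ): 1−A = 4σT_eq⁴/S.
1−A = 4 × 5.67×10⁻⁸ × (351)⁴ / 1.62×10⁴ = 0.213.

A ≈ 0.79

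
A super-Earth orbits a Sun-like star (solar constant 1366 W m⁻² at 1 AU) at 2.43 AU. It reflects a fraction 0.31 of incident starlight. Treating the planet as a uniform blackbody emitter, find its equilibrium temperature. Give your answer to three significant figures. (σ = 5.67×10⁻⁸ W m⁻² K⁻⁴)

Flux at 2.43 AU: S = 1366/2.43² = 231 W m⁻².
Energy balance: absorbed = emitted ⇒ πR²·S(1−A) = 4πR²·σT_eq⁴, so T_eq⁴ = S(1−A)/(4σ).
T_eq = [231 × 0.69 / (4 × 5.67×10⁻⁸)]^(1/4) = (7.04×10⁸)^(1/4) = 163 K.

T_eq ≈ 163 K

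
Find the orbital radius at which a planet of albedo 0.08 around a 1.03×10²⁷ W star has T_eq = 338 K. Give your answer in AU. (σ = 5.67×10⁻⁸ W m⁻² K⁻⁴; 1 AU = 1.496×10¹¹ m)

d ≈ 1.07 AU

From T_eq⁴ = L(1−A)/(16πσd²): d = √[L(1−A)/(16πσT_eq⁴)].
d = √[1.03×10²⁷ × 0.92 / (16π × 5.67×10⁻⁸ × (338)⁴)] = 1.60×10¹¹ m = 1.07 AU.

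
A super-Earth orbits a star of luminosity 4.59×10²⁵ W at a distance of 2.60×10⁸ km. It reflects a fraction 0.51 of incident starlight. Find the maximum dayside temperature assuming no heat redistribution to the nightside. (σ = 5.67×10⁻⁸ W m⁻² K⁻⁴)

T_ss ≈ 147 K

d = 2.60×10⁸ km = 2.60×10¹¹ m.
Flux: S = L/(4πd²) = 4.59×10²⁵/(4π×(2.60×10¹¹)²) = 54.0 W m⁻².
With no redistribution each surface element balances locally: S(1−A) = σT⁴.
T = [54.0 × 0.49 / 5.67×10⁻⁸]^(1/4) = (4.67×10⁸)^(1/4) = 147 K.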